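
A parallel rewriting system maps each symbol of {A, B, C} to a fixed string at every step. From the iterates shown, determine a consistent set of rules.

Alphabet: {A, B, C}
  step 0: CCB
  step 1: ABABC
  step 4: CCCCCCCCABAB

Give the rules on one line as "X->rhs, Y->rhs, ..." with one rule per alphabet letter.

  step 0 ⇒ step 1: CCB ⇒ AB·AB·C
    B ↦ C
    C ↦ AB
    A ↦ C  (constrained at step 1)

A->C, B->C, C->AB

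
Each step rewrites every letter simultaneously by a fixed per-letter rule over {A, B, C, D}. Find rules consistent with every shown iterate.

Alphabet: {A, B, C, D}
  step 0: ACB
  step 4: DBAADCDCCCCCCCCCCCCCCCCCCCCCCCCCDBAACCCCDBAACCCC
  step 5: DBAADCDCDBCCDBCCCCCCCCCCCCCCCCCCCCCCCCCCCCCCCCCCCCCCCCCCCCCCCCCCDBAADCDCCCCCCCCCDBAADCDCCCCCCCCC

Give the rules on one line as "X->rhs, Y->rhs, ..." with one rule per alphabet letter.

A->DC, B->AA, C->CC, D->DB

  step 4 ⇒ step 5: DBAADCDCCCCCCCCCCCCCCCCCCCCCCCCCDBAACCCCDBAACCCC ⇒ DB·AA·DC·DC·DB·CC·DB·CC·CC·CC·CC·CC·CC·CC·CC·CC·CC·CC·CC·CC·CC·CC·CC·CC·CC·CC·CC·CC·CC·CC·CC·CC·DB·AA·DC·DC·CC·CC·CC·CC·DB·AA·DC·DC·CC·CC·CC·CC
    A ↦ DC
    B ↦ AA
    C ↦ CC
    D ↦ DB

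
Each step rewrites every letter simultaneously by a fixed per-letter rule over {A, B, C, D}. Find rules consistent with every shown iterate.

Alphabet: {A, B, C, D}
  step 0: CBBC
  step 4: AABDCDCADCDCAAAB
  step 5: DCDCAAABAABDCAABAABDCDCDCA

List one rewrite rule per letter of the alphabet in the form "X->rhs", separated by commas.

  step 4 ⇒ step 5: AABDCDCADCDCAAAB ⇒ DC·DC·A·AA·B·AA·B·DC·AA·B·AA·B·DC·DC·DC·A
    A ↦ DC
    B ↦ A
    C ↦ B
    D ↦ AA

A->DC, B->A, C->B, D->AA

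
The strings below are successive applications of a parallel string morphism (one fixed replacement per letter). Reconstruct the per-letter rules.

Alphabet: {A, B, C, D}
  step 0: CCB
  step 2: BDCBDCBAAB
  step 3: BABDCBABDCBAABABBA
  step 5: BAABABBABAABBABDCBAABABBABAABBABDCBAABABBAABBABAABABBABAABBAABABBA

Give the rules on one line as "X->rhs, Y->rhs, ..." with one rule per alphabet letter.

A->AB, B->BA, C->DC, D->B

  step 2 ⇒ step 3: BDCBDCBAAB ⇒ BA·B·DC·BA·B·DC·BA·AB·AB·BA
    A ↦ AB
    B ↦ BA
    C ↦ DC
    D ↦ B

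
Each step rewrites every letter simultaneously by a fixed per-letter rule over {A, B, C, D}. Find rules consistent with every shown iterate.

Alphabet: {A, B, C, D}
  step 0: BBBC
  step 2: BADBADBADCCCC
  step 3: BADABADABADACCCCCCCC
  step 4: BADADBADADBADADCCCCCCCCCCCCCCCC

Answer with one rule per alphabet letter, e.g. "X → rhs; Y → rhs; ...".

  step 3 ⇒ step 4: BADABADABADACCCCCCCC ⇒ BA·D·A·D·BA·D·A·D·BA·D·A·D·CC·CC·CC·CC·CC·CC·CC·CC
    A ↦ D
    B ↦ BA
    C ↦ CC
    D ↦ A

A->D, B->BA, C->CC, D->A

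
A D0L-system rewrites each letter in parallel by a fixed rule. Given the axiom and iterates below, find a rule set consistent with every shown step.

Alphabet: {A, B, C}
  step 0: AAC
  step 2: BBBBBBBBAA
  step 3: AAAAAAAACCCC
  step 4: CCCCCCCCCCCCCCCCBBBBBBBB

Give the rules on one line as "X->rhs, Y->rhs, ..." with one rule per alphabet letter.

A->CC, B->A, C->BB

  step 3 ⇒ step 4: AAAAAAAACCCC ⇒ CC·CC·CC·CC·CC·CC·CC·CC·BB·BB·BB·BB
    A ↦ CC
    C ↦ BB
  step 2 ⇒ step 3: BBBBBBBBAA ⇒ A·A·A·A·A·A·A·A·CC·CC
    B ↦ A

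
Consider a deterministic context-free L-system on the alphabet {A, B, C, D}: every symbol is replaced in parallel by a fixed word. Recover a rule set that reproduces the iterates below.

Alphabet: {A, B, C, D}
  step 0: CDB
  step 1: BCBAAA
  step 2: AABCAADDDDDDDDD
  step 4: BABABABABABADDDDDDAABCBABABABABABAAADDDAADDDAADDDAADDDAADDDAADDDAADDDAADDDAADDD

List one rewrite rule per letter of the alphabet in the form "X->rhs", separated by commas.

A->DDD, B->AA, C->BC, D->BA

  step 1 ⇒ step 2: BCBAAA ⇒ AA·BC·AA·DDD·DDD·DDD
    A ↦ DDD
    B ↦ AA
    C ↦ BC
  step 0 ⇒ step 1: CDB ⇒ BC·BA·AA
    D ↦ BA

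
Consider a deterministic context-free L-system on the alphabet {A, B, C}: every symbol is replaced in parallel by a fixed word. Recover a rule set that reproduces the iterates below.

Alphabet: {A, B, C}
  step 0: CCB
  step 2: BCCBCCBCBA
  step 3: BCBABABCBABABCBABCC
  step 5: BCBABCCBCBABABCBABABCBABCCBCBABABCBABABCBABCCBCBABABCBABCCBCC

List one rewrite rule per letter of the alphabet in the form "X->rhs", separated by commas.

  step 2 ⇒ step 3: BCCBCCBCBA ⇒ BC·BA·BA·BC·BA·BA·BC·BA·BC·C
    A ↦ C
    B ↦ BC
    C ↦ BA

A->C, B->BC, C->BA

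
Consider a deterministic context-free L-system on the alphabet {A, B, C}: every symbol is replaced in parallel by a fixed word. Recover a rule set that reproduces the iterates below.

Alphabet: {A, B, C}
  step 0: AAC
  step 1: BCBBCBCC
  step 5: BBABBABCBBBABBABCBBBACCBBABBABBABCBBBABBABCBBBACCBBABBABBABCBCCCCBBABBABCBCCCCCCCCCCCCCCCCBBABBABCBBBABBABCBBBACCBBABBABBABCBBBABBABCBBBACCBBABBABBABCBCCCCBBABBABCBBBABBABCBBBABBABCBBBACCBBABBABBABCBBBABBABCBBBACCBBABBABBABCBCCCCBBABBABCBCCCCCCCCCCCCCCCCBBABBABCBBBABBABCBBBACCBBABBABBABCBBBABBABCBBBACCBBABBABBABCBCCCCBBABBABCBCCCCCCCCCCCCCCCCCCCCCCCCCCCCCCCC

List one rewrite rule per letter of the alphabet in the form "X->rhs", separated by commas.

  step 0 ⇒ step 1: AAC ⇒ BCB·BCB·CC
    A ↦ BCB
    C ↦ CC
    B ↦ BBA  (constrained at step 1)

A->BCB, B->BBA, C->CC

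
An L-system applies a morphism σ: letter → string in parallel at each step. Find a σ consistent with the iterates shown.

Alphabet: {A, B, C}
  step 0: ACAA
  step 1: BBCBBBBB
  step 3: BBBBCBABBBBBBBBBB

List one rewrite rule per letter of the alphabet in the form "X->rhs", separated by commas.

A->BB, B->A, C->CB

  step 0 ⇒ step 1: ACAA ⇒ BB·CB·BB·BB
    A ↦ BB
    C ↦ CB
    B ↦ A  (constrained at step 1)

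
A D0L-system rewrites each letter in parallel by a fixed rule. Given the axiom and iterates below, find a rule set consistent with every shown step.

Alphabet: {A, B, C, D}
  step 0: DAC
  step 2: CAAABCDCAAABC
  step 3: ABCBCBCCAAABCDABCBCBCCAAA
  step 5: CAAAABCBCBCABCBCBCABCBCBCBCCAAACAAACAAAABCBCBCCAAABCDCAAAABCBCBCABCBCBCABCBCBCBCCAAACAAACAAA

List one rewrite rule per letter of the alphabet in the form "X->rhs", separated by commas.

A->BC, B->CAA, C->A, D->BCD

  step 2 ⇒ step 3: CAAABCDCAAABC ⇒ A·BC·BC·BC·CAA·A·BCD·A·BC·BC·BC·CAA·A
    A ↦ BC
    B ↦ CAA
    C ↦ A
    D ↦ BCD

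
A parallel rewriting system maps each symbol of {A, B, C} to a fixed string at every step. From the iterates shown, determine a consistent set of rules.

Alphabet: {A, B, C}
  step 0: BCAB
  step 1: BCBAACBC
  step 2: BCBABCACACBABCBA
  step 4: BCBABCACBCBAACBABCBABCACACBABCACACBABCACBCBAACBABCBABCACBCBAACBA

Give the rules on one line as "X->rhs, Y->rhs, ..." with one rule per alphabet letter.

A->AC, B->BC, C->BA

  step 1 ⇒ step 2: BCBAACBC ⇒ BC·BA·BC·AC·AC·BA·BC·BA
    A ↦ AC
    B ↦ BC
    C ↦ BA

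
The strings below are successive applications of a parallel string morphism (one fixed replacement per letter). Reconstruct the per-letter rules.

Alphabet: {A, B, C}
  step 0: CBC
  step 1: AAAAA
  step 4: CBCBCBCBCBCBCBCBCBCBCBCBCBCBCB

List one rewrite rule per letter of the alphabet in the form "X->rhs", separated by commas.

  step 0 ⇒ step 1: CBC ⇒ AA·A·AA
    B ↦ A
    C ↦ AA
    A ↦ CB  (constrained at step 1)

A->CB, B->A, C->AA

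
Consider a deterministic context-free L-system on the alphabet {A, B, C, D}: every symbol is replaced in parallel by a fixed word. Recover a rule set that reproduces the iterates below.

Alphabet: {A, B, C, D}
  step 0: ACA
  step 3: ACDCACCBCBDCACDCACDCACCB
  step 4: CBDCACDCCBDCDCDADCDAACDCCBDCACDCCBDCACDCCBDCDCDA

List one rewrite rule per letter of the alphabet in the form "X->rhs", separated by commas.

A->CB, B->DA, C->DC, D->AC

  step 3 ⇒ step 4: ACDCACCBCBDCACDCACDCACCB ⇒ CB·DC·AC·DC·CB·DC·DC·DA·DC·DA·AC·DC·CB·DC·AC·DC·CB·DC·AC·DC·CB·DC·DC·DA
    A ↦ CB
    B ↦ DA
    C ↦ DC
    D ↦ AC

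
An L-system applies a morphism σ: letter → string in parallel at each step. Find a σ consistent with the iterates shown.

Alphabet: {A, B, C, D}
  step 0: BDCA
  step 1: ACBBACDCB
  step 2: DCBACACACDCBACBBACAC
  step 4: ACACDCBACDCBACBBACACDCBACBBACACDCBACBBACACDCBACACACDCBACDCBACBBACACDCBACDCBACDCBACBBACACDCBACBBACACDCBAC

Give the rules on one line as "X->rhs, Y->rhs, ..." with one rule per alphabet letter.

A->DCB, B->AC, C->AC, D->BB

  step 1 ⇒ step 2: ACBBACDCB ⇒ DCB·AC·AC·AC·DCB·AC·BB·AC·AC
    A ↦ DCB
    B ↦ AC
    C ↦ AC
    D ↦ BB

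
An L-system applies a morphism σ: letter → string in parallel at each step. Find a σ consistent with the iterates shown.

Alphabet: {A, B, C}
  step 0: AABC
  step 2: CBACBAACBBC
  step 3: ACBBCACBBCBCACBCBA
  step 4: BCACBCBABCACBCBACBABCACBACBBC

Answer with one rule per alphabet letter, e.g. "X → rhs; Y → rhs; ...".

A->BC, B->CB, C->A

  step 3 ⇒ step 4: ACBBCACBBCBCACBCBA ⇒ BC·A·CB·CB·A·BC·A·CB·CB·A·CB·A·BC·A·CB·A·CB·BC
    A ↦ BC
    B ↦ CB
    C ↦ A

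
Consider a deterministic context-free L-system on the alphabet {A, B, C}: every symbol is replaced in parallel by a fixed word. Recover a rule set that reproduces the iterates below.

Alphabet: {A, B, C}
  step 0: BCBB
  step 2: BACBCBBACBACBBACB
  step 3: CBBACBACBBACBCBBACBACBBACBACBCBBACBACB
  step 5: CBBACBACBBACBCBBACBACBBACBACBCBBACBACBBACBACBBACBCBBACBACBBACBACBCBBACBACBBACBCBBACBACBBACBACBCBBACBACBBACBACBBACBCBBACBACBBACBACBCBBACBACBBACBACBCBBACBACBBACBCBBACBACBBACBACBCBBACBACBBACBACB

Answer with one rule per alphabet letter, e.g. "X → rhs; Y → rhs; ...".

A->BAC, B->CB, C->BA

  step 2 ⇒ step 3: BACBCBBACBACBBACB ⇒ CB·BAC·BA·CB·BA·CB·CB·BAC·BA·CB·BAC·BA·CB·CB·BAC·BA·CB
    A ↦ BAC
    B ↦ CB
    C ↦ BA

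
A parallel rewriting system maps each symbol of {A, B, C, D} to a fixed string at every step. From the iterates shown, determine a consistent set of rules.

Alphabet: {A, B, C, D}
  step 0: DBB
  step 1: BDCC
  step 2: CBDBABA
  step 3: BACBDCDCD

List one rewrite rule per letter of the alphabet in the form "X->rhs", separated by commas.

  step 2 ⇒ step 3: CBDBABA ⇒ BA·C·BD·C·D·C·D
    A ↦ D
    B ↦ C
    C ↦ BA
    D ↦ BD

A->D, B->C, C->BA, D->BD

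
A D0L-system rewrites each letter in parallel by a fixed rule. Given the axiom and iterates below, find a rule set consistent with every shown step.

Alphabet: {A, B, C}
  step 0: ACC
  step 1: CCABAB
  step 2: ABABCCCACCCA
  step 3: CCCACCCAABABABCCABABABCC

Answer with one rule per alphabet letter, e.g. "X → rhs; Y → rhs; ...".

A->CC, B->CA, C->AB

  step 2 ⇒ step 3: ABABCCCACCCA ⇒ CC·CA·CC·CA·AB·AB·AB·CC·AB·AB·AB·CC
    A ↦ CC
    B ↦ CA
    C ↦ AB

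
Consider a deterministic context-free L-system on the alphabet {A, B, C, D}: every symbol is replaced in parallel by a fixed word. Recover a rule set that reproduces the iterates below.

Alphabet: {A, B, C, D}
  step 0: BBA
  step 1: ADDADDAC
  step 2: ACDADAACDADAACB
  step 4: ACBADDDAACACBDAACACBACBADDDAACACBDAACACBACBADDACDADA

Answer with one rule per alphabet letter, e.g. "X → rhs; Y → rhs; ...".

  step 1 ⇒ step 2: ADDADDAC ⇒ AC·DA·DA·AC·DA·DA·AC·B
    A ↦ AC
    C ↦ B
    D ↦ DA
  step 0 ⇒ step 1: BBA ⇒ ADD·ADD·AC
    B ↦ ADD

A->AC, B->ADD, C->B, D->DA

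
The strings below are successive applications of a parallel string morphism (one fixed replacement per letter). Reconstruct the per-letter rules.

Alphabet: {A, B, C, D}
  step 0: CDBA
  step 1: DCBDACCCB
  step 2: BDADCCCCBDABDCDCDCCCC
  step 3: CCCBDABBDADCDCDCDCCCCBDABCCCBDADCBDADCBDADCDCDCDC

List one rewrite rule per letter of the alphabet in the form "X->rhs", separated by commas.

  step 2 ⇒ step 3: BDADCCCCBDABDCDCDCCCC ⇒ CCC·BDA·B·BDA·DC·DC·DC·DC·CCC·BDA·B·CCC·BDA·DC·BDA·DC·BDA·DC·DC·DC·DC
    A ↦ B
    B ↦ CCC
    C ↦ DC
    D ↦ BDA

A->B, B->CCC, C->DC, D->BDA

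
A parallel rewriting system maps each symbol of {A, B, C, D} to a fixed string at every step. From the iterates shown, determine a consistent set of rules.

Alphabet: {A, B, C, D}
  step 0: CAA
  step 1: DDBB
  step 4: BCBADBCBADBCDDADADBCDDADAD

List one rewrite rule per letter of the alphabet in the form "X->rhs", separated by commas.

A->B, B->BC, C->DD, D->AD

  step 0 ⇒ step 1: CAA ⇒ DD·B·B
    A ↦ B
    C ↦ DD
    B ↦ BC  (constrained at step 1)
    D ↦ AD  (constrained at step 1)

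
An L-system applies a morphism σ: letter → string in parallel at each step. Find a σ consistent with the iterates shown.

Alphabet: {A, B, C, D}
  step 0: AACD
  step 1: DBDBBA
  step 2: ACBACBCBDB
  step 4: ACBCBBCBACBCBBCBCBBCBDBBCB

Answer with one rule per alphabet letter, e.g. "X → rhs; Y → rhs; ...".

A->DB, B->CB, C->B, D->A

  step 1 ⇒ step 2: DBDBBA ⇒ A·CB·A·CB·CB·DB
    A ↦ DB
    B ↦ CB
    D ↦ A
  step 0 ⇒ step 1: AACD ⇒ DB·DB·B·A
    C ↦ B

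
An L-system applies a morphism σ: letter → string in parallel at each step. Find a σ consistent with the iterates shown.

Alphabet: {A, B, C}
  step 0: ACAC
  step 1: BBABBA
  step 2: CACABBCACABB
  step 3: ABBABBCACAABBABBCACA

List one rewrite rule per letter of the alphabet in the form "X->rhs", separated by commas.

  step 2 ⇒ step 3: CACABBCACABB ⇒ A·BB·A·BB·CA·CA·A·BB·A·BB·CA·CA
    A ↦ BB
    B ↦ CA
    C ↦ A

A->BB, B->CA, C->A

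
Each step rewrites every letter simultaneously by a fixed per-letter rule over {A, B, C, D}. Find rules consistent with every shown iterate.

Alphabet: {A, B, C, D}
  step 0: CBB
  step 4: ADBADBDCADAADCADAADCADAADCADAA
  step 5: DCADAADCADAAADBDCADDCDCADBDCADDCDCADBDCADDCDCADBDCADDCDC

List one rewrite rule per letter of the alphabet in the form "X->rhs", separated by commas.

  step 4 ⇒ step 5: ADBADBDCADAADCADAADCADAADCADAA ⇒ DC·AD·AA·DC·AD·AA·AD·B·DC·AD·DC·DC·AD·B·DC·AD·DC·DC·AD·B·DC·AD·DC·DC·AD·B·DC·AD·DC·DC
    A ↦ DC
    B ↦ AA
    C ↦ B
    D ↦ AD

A->DC, B->AA, C->B, D->AD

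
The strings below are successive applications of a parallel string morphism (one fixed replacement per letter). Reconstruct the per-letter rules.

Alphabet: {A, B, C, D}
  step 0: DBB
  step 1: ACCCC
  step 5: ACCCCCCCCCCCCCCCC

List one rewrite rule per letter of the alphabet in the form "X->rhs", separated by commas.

  step 0 ⇒ step 1: DBB ⇒ A·CC·CC
    B ↦ CC
    D ↦ A
    A ↦ D  (constrained at step 1)
    C ↦ B  (constrained at step 1)

A->D, B->CC, C->B, D->A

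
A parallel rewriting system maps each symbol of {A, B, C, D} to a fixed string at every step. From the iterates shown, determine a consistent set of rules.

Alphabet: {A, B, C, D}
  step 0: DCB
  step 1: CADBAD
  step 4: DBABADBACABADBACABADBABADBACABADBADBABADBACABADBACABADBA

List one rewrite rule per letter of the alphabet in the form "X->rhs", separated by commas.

A->BA, B->BAD, C->D, D->CA

  step 0 ⇒ step 1: DCB ⇒ CA·D·BAD
    B ↦ BAD
    C ↦ D
    D ↦ CA
    A ↦ BA  (constrained at step 1)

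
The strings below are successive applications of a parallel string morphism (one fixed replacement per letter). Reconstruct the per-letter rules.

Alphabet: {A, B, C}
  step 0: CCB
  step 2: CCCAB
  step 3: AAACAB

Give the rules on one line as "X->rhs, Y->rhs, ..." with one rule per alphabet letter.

  step 2 ⇒ step 3: CCCAB ⇒ A·A·A·C·AB
    A ↦ C
    B ↦ AB
    C ↦ A

A->C, B->AB, C->A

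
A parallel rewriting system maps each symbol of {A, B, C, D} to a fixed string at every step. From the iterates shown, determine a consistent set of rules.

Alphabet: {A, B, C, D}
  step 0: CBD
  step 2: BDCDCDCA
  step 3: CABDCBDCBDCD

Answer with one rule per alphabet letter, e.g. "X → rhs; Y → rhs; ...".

A->D, B->CA, C->DC, D->B

  step 2 ⇒ step 3: BDCDCDCA ⇒ CA·B·DC·B·DC·B·DC·D
    A ↦ D
    B ↦ CA
    C ↦ DC
    D ↦ B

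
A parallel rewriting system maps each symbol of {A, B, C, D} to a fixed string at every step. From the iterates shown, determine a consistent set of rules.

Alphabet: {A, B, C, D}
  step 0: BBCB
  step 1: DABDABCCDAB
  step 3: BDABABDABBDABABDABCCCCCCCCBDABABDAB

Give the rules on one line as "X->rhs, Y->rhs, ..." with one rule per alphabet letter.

  step 0 ⇒ step 1: BBCB ⇒ DAB·DAB·CC·DAB
    B ↦ DAB
    C ↦ CC
    A ↦ B  (constrained at step 1)
    D ↦ A  (constrained at step 1)

A->B, B->DAB, C->CC, D->A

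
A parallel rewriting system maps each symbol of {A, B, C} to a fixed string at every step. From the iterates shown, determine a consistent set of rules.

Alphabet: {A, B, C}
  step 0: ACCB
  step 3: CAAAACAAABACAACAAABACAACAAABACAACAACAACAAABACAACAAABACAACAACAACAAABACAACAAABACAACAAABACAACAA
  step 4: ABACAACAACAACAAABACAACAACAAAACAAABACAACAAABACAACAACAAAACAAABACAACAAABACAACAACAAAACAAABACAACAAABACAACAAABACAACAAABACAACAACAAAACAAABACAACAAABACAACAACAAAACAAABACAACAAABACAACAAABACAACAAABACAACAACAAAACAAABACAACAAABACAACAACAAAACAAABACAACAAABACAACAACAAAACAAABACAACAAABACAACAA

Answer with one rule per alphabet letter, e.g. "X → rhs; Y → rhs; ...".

A->CAA, B->AA, C->ABA

  step 3 ⇒ step 4: CAAAACAAABACAACAAABACAACAAABACAACAACAACAAABACAACAAABACAACAACAACAAABACAACAAABACAACAAABACAACAA ⇒ ABA·CAA·CAA·CAA·CAA·ABA·CAA·CAA·CAA·AA·CAA·ABA·CAA·CAA·ABA·CAA·CAA·CAA·AA·CAA·ABA·CAA·CAA·ABA·CAA·CAA·CAA·AA·CAA·ABA·CAA·CAA·ABA·CAA·CAA·ABA·CAA·CAA·ABA·CAA·CAA·CAA·AA·CAA·ABA·CAA·CAA·ABA·CAA·CAA·CAA·AA·CAA·ABA·CAA·CAA·ABA·CAA·CAA·ABA·CAA·CAA·ABA·CAA·CAA·CAA·AA·CAA·ABA·CAA·CAA·ABA·CAA·CAA·CAA·AA·CAA·ABA·CAA·CAA·ABA·CAA·CAA·CAA·AA·CAA·ABA·CAA·CAA·ABA·CAA·CAA
    A ↦ CAA
    B ↦ AA
    C ↦ ABA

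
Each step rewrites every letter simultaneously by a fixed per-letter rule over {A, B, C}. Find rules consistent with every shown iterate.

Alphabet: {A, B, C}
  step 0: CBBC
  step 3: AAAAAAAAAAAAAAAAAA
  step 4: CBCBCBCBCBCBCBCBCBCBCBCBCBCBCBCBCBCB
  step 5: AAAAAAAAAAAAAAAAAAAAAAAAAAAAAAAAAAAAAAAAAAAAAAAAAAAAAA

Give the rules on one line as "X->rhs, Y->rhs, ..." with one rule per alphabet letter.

  step 4 ⇒ step 5: CBCBCBCBCBCBCBCBCBCBCBCBCBCBCBCBCBCB ⇒ A·AA·A·AA·A·AA·A·AA·A·AA·A·AA·A·AA·A·AA·A·AA·A·AA·A·AA·A·AA·A·AA·A·AA·A·AA·A·AA·A·AA·A·AA
    B ↦ AA
    C ↦ A
  step 3 ⇒ step 4: AAAAAAAAAAAAAAAAAA ⇒ CB·CB·CB·CB·CB·CB·CB·CB·CB·CB·CB·CB·CB·CB·CB·CB·CB·CB
    A ↦ CB

A->CB, B->AA, C->A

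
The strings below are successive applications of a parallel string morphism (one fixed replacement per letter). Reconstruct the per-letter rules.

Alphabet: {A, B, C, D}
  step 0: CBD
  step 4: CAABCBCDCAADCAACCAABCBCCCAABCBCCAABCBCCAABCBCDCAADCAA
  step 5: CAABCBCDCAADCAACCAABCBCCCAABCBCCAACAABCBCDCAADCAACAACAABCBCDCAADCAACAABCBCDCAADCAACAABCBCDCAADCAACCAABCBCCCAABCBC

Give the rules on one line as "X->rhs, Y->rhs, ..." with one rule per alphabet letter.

  step 4 ⇒ step 5: CAABCBCDCAADCAACCAABCBCCCAABCBCCAABCBCCAABCBCDCAADCAA ⇒ CAA·BC·BC·D·CAA·D·CAA·C·CAA·BC·BC·C·CAA·BC·BC·CAA·CAA·BC·BC·D·CAA·D·CAA·CAA·CAA·BC·BC·D·CAA·D·CAA·CAA·BC·BC·D·CAA·D·CAA·CAA·BC·BC·D·CAA·D·CAA·C·CAA·BC·BC·C·CAA·BC·BC
    A ↦ BC
    B ↦ D
    C ↦ CAA
    D ↦ C

A->BC, B->D, C->CAA, D->C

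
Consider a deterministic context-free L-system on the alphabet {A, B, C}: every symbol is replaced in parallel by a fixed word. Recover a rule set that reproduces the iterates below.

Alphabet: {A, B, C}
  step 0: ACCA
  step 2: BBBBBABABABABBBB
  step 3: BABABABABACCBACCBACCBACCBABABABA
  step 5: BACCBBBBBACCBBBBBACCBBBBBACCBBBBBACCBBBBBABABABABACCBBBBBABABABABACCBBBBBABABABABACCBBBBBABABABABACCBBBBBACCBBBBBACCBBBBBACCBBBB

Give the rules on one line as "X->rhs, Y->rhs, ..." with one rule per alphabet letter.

  step 2 ⇒ step 3: BBBBBABABABABBBB ⇒ BA·BA·BA·BA·BA·CC·BA·CC·BA·CC·BA·CC·BA·BA·BA·BA
    A ↦ CC
    B ↦ BA
    C ↦ BB  (constrained at step 0)

A->CC, B->BA, C->BB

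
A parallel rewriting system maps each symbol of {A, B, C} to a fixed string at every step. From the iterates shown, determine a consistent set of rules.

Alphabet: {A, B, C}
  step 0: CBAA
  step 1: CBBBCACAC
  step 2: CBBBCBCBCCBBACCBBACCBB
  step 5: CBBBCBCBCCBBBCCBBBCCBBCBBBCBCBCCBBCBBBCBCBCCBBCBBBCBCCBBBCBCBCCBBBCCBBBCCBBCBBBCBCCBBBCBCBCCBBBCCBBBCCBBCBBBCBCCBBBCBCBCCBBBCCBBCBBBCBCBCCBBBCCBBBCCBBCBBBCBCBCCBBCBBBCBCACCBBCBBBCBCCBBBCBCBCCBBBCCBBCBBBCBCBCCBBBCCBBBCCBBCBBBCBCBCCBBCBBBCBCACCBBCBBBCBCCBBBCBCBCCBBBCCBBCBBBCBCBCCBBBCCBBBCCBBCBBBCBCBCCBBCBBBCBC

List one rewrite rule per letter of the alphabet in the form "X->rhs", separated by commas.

  step 1 ⇒ step 2: CBBBCACAC ⇒ CBB·BC·BC·BC·CBB·AC·CBB·AC·CBB
    A ↦ AC
    B ↦ BC
    C ↦ CBB

A->AC, B->BC, C->CBB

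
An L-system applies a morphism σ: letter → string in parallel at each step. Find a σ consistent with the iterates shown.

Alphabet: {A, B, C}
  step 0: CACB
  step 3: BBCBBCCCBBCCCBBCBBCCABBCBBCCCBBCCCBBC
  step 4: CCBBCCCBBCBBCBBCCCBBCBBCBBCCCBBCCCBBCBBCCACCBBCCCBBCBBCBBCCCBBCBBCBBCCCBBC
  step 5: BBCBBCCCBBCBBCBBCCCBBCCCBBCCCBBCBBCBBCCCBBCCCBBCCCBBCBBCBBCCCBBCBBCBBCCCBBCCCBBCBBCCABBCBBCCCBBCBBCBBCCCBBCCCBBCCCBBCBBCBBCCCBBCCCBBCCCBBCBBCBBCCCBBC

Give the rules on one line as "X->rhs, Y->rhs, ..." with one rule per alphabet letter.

A->CA, B->C, C->BBC

  step 4 ⇒ step 5: CCBBCCCBBCBBCBBCCCBBCBBCBBCCCBBCCCBBCBBCCACCBBCCCBBCBBCBBCCCBBCBBCBBCCCBBC ⇒ BBC·BBC·C·C·BBC·BBC·BBC·C·C·BBC·C·C·BBC·C·C·BBC·BBC·BBC·C·C·BBC·C·C·BBC·C·C·BBC·BBC·BBC·C·C·BBC·BBC·BBC·C·C·BBC·C·C·BBC·BBC·CA·BBC·BBC·C·C·BBC·BBC·BBC·C·C·BBC·C·C·BBC·C·C·BBC·BBC·BBC·C·C·BBC·C·C·BBC·C·C·BBC·BBC·BBC·C·C·BBC
    A ↦ CA
    B ↦ C
    C ↦ BBC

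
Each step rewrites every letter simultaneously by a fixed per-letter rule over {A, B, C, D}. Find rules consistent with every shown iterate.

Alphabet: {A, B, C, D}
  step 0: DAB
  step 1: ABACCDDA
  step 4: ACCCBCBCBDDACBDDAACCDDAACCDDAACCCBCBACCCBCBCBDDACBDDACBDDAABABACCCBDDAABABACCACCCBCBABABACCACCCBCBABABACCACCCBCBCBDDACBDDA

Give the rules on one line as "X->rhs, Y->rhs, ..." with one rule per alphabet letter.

  step 0 ⇒ step 1: DAB ⇒ AB·ACC·DDA
    A ↦ ACC
    B ↦ DDA
    D ↦ AB
    C ↦ CB  (constrained at step 1)

A->ACC, B->DDA, C->CB, D->AB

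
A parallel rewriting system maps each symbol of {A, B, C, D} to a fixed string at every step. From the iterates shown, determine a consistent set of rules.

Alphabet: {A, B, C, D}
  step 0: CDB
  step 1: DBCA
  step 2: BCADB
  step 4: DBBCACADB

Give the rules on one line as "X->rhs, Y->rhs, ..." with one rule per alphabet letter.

A->B, B->CA, C->D, D->B

  step 1 ⇒ step 2: DBCA ⇒ B·CA·D·B
    A ↦ B
    B ↦ CA
    C ↦ D
    D ↦ B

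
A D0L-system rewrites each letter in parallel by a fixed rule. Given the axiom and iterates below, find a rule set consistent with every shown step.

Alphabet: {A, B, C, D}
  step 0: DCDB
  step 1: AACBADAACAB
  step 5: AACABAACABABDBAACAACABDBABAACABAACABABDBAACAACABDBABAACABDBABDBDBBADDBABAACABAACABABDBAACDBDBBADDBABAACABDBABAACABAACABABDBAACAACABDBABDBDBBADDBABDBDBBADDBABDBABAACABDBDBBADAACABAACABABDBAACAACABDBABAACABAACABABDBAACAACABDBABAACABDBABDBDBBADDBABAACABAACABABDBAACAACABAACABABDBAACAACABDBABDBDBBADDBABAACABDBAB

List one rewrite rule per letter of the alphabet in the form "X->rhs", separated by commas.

  step 0 ⇒ step 1: DCDB ⇒ AAC·BAD·AAC·AB
    B ↦ AB
    C ↦ BAD
    D ↦ AAC
    A ↦ DB  (constrained at step 1)

A->DB, B->AB, C->BAD, D->AAC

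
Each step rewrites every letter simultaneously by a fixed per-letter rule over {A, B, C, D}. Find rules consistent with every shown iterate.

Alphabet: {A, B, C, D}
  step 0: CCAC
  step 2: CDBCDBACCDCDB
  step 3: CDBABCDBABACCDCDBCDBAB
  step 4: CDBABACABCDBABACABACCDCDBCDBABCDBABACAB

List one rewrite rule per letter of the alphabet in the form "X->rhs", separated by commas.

A->AC, B->AB, C->CD, D->B

  step 3 ⇒ step 4: CDBABCDBABACCDCDBCDBAB ⇒ CD·B·AB·AC·AB·CD·B·AB·AC·AB·AC·CD·CD·B·CD·B·AB·CD·B·AB·AC·AB
    A ↦ AC
    B ↦ AB
    C ↦ CD
    D ↦ B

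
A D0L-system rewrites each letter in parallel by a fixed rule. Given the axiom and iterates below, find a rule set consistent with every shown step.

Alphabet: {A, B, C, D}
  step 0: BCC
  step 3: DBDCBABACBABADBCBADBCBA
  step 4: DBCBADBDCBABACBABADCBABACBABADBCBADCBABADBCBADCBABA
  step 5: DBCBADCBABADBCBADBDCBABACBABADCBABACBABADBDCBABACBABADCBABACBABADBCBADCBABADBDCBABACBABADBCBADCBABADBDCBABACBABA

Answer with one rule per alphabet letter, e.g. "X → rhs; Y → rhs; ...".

A->BA, B->CBA, C->D, D->DB

  step 4 ⇒ step 5: DBCBADBDCBABACBABADCBABACBABADBCBADCBABADBCBADCBABA ⇒ DB·CBA·D·CBA·BA·DB·CBA·DB·D·CBA·BA·CBA·BA·D·CBA·BA·CBA·BA·DB·D·CBA·BA·CBA·BA·D·CBA·BA·CBA·BA·DB·CBA·D·CBA·BA·DB·D·CBA·BA·CBA·BA·DB·CBA·D·CBA·BA·DB·D·CBA·BA·CBA·BA
    A ↦ BA
    B ↦ CBA
    C ↦ D
    D ↦ DB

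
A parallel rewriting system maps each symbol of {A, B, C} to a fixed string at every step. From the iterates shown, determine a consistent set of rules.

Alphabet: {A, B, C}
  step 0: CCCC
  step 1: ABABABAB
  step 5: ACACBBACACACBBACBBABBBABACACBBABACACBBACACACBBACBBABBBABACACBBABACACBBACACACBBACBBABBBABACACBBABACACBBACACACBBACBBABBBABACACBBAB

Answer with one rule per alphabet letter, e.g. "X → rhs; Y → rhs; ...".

A->BB, B->AC, C->AB

  step 0 ⇒ step 1: CCCC ⇒ AB·AB·AB·AB
    C ↦ AB
    A ↦ BB  (constrained at step 1)
    B ↦ AC  (constrained at step 1)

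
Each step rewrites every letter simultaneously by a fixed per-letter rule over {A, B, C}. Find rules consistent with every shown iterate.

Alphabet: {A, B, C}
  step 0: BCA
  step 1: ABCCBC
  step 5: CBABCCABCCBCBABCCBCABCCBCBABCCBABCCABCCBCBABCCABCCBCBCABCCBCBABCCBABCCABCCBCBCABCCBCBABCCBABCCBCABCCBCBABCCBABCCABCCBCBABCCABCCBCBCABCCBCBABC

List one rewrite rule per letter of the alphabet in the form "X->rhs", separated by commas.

  step 0 ⇒ step 1: BCA ⇒ ABC·CB·C
    A ↦ C
    B ↦ ABC
    C ↦ CB

A->C, B->ABC, C->CB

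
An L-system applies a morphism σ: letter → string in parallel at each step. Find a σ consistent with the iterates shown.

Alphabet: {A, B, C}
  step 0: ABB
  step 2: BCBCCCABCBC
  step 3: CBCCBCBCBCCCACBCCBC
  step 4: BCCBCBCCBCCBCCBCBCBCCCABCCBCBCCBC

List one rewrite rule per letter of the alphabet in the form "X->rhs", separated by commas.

  step 3 ⇒ step 4: CBCCBCBCBCCCACBCCBC ⇒ BC·C·BC·BC·C·BC·C·BC·C·BC·BC·BC·CCA·BC·C·BC·BC·C·BC
    A ↦ CCA
    B ↦ C
    C ↦ BC

A->CCA, B->C, C->BC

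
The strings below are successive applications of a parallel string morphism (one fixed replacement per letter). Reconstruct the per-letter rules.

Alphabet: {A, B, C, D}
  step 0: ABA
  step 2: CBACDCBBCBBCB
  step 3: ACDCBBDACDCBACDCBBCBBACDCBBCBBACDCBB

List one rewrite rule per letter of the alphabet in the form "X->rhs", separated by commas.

A->D, B->CBB, C->ACD, D->CB

  step 2 ⇒ step 3: CBACDCBBCBBCB ⇒ ACD·CBB·D·ACD·CB·ACD·CBB·CBB·ACD·CBB·CBB·ACD·CBB
    A ↦ D
    B ↦ CBB
    C ↦ ACD
    D ↦ CB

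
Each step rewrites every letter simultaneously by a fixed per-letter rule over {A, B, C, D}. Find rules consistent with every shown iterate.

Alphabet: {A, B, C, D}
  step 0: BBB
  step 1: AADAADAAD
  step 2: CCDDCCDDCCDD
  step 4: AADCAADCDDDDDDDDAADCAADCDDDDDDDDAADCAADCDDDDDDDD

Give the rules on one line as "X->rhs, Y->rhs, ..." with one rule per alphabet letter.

A->C, B->AAD, C->BA, D->DD

  step 1 ⇒ step 2: AADAADAAD ⇒ C·C·DD·C·C·DD·C·C·DD
    A ↦ C
    D ↦ DD
  step 0 ⇒ step 1: BBB ⇒ AAD·AAD·AAD
    B ↦ AAD
    C ↦ BA  (constrained at step 2)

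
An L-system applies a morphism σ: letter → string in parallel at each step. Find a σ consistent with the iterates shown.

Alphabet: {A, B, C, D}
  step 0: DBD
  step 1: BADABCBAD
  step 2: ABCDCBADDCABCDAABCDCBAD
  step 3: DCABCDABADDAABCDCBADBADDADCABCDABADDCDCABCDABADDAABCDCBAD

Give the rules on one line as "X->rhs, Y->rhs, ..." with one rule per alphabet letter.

  step 2 ⇒ step 3: ABCDCBADDCABCDAABCDCBAD ⇒ DC·ABC·DA·BAD·DA·ABC·DC·BAD·BAD·DA·DC·ABC·DA·BAD·DC·DC·ABC·DA·BAD·DA·ABC·DC·BAD
    A ↦ DC
    B ↦ ABC
    C ↦ DA
    D ↦ BAD

A->DC, B->ABC, C->DA, D->BAD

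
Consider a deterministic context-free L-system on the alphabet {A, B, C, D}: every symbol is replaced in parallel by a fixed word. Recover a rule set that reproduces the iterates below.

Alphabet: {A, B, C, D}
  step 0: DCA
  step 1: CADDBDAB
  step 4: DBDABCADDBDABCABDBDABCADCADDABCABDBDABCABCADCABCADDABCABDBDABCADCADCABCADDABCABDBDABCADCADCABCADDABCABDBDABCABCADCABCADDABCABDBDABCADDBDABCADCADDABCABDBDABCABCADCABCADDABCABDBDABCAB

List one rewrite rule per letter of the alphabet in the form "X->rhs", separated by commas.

  step 0 ⇒ step 1: DCA ⇒ CAD·DB·DAB
    A ↦ DAB
    C ↦ DB
    D ↦ CAD
    B ↦ CAB  (constrained at step 1)

A->DAB, B->CAB, C->DB, D->CAD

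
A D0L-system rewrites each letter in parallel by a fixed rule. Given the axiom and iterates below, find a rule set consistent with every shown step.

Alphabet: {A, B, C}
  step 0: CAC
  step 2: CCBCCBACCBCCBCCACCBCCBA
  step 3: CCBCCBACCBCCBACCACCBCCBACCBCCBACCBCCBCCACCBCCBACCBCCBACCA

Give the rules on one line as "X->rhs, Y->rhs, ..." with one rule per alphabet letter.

  step 2 ⇒ step 3: CCBCCBACCBCCBCCACCBCCBA ⇒ CCB·CCB·A·CCB·CCB·A·CCA·CCB·CCB·A·CCB·CCB·A·CCB·CCB·CCA·CCB·CCB·A·CCB·CCB·A·CCA
    A ↦ CCA
    B ↦ A
    C ↦ CCB

A->CCA, B->A, C->CCB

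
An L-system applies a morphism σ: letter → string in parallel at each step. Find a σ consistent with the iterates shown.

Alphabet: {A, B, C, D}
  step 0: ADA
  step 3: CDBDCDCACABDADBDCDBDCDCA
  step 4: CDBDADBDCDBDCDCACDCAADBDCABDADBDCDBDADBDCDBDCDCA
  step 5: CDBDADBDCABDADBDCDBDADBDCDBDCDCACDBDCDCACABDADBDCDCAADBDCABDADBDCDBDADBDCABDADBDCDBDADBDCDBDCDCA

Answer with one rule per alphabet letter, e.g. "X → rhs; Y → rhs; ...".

A->CA, B->AD, C->CD, D->BD

  step 4 ⇒ step 5: CDBDADBDCDBDCDCACDCAADBDCABDADBDCDBDADBDCDBDCDCA ⇒ CD·BD·AD·BD·CA·BD·AD·BD·CD·BD·AD·BD·CD·BD·CD·CA·CD·BD·CD·CA·CA·BD·AD·BD·CD·CA·AD·BD·CA·BD·AD·BD·CD·BD·AD·BD·CA·BD·AD·BD·CD·BD·AD·BD·CD·BD·CD·CA
    A ↦ CA
    B ↦ AD
    C ↦ CD
    D ↦ BD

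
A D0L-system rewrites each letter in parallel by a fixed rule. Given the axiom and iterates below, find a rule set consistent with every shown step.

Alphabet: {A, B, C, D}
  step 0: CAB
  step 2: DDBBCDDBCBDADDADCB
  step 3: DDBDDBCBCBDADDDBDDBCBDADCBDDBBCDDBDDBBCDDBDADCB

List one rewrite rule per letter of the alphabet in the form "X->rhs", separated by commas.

A->BC, B->CB, C->DAD, D->DDB

  step 2 ⇒ step 3: DDBBCDDBCBDADDADCB ⇒ DDB·DDB·CB·CB·DAD·DDB·DDB·CB·DAD·CB·DDB·BC·DDB·DDB·BC·DDB·DAD·CB
    A ↦ BC
    B ↦ CB
    C ↦ DAD
    D ↦ DDB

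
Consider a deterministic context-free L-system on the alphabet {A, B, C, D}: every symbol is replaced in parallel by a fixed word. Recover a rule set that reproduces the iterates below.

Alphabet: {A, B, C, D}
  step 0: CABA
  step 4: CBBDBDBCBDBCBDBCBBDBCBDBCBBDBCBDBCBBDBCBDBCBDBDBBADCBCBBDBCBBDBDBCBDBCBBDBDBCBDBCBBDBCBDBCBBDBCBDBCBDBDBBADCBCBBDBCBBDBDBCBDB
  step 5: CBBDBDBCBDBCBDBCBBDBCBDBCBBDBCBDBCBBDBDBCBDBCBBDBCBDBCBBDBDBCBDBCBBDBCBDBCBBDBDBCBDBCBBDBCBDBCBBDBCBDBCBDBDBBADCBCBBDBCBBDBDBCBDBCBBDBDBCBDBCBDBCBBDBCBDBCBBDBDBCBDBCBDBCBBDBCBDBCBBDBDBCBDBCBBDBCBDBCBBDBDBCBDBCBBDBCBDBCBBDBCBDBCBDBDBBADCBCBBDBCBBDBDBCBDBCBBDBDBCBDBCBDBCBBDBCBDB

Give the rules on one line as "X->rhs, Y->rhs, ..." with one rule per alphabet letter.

  step 4 ⇒ step 5: CBBDBDBCBDBCBDBCBBDBCBDBCBBDBCBDBCBBDBCBDBCBDBDBBADCBCBBDBCBBDBDBCBDBCBBDBDBCBDBCBBDBCBDBCBBDBCBDBCBDBDBBADCBCBBDBCBBDBDBCBDB ⇒ CBB·DB·DB·CB·DB·CB·DB·CBB·DB·CB·DB·CBB·DB·CB·DB·CBB·DB·DB·CB·DB·CBB·DB·CB·DB·CBB·DB·DB·CB·DB·CBB·DB·CB·DB·CBB·DB·DB·CB·DB·CBB·DB·CB·DB·CBB·DB·CB·DB·CB·DB·DB·BAD·CB·CBB·DB·CBB·DB·DB·CB·DB·CBB·DB·DB·CB·DB·CB·DB·CBB·DB·CB·DB·CBB·DB·DB·CB·DB·CB·DB·CBB·DB·CB·DB·CBB·DB·DB·CB·DB·CBB·DB·CB·DB·CBB·DB·DB·CB·DB·CBB·DB·CB·DB·CBB·DB·CB·DB·CB·DB·DB·BAD·CB·CBB·DB·CBB·DB·DB·CB·DB·CBB·DB·DB·CB·DB·CB·DB·CBB·DB·CB·DB
    A ↦ BAD
    B ↦ DB
    C ↦ CBB
    D ↦ CB

A->BAD, B->DB, C->CBB, D->CB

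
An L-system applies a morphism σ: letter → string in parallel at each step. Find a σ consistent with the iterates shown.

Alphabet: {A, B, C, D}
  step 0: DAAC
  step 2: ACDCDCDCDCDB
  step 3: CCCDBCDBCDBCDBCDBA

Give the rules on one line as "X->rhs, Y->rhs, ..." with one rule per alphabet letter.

  step 2 ⇒ step 3: ACDCDCDCDCDB ⇒ CC·CD·B·CD·B·CD·B·CD·B·CD·B·A
    A ↦ CC
    B ↦ A
    C ↦ CD
    D ↦ B

A->CC, B->A, C->CD, D->B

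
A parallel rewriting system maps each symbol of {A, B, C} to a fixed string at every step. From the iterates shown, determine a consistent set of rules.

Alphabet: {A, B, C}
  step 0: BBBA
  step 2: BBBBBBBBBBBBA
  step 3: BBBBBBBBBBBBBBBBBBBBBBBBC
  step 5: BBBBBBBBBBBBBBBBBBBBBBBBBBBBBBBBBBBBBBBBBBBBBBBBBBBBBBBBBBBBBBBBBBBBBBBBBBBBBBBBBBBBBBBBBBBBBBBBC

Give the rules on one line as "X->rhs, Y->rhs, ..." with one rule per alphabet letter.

  step 2 ⇒ step 3: BBBBBBBBBBBBA ⇒ BB·BB·BB·BB·BB·BB·BB·BB·BB·BB·BB·BB·C
    A ↦ C
    B ↦ BB
    C ↦ A  (constrained at step 3)

A->C, B->BB, C->A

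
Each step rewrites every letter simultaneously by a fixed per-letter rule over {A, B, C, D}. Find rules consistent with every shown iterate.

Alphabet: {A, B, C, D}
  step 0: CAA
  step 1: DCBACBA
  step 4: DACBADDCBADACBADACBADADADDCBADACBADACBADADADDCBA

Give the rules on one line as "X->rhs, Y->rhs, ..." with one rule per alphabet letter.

  step 0 ⇒ step 1: CAA ⇒ D·CBA·CBA
    A ↦ CBA
    C ↦ D
    B ↦ D  (constrained at step 1)
    D ↦ DA  (constrained at step 1)

A->CBA, B->D, C->D, D->DA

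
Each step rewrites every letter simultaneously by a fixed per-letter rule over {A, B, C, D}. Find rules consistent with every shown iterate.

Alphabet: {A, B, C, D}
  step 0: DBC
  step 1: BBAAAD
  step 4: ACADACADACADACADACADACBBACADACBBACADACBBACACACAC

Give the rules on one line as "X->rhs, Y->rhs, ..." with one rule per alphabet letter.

A->AC, B->AA, C->AD, D->BB

  step 0 ⇒ step 1: DBC ⇒ BB·AA·AD
    B ↦ AA
    C ↦ AD
    D ↦ BB
    A ↦ AC  (constrained at step 1)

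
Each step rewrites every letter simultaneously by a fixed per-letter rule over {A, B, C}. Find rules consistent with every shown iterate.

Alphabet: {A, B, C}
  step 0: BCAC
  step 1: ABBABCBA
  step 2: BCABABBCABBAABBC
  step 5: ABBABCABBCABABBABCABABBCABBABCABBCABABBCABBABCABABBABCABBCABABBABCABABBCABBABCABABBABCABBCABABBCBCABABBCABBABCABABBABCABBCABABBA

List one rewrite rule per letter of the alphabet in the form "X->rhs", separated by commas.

  step 1 ⇒ step 2: ABBABCBA ⇒ BC·AB·AB·BC·AB·BA·AB·BC
    A ↦ BC
    B ↦ AB
    C ↦ BA

A->BC, B->AB, C->BA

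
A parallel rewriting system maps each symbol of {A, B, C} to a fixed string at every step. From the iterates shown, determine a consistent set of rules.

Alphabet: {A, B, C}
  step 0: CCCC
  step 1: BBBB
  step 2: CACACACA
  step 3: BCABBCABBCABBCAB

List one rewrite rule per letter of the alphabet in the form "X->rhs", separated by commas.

A->CAB, B->CA, C->B

  step 2 ⇒ step 3: CACACACA ⇒ B·CAB·B·CAB·B·CAB·B·CAB
    A ↦ CAB
    C ↦ B
  step 1 ⇒ step 2: BBBB ⇒ CA·CA·CA·CA
    B ↦ CA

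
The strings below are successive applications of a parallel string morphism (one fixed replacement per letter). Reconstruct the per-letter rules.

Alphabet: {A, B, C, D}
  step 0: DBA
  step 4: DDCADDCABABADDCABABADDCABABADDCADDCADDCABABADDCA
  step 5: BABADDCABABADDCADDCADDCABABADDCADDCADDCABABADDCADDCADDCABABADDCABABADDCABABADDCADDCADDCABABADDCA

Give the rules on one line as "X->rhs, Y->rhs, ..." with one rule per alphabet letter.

  step 4 ⇒ step 5: DDCADDCABABADDCABABADDCABABADDCADDCADDCABABADDCA ⇒ BA·BA·DD·CA·BA·BA·DD·CA·DD·CA·DD·CA·BA·BA·DD·CA·DD·CA·DD·CA·BA·BA·DD·CA·DD·CA·DD·CA·BA·BA·DD·CA·BA·BA·DD·CA·BA·BA·DD·CA·DD·CA·DD·CA·BA·BA·DD·CA
    A ↦ CA
    B ↦ DD
    C ↦ DD
    D ↦ BA

A->CA, B->DD, C->DD, D->BA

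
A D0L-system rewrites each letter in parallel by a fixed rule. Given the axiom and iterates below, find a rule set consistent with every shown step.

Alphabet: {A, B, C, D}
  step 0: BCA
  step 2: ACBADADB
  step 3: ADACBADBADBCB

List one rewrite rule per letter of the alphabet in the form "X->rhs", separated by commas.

  step 2 ⇒ step 3: ACBADADB ⇒ AD·A·CB·AD·B·AD·B·CB
    A ↦ AD
    B ↦ CB
    C ↦ A
    D ↦ B

A->AD, B->CB, C->A, D->B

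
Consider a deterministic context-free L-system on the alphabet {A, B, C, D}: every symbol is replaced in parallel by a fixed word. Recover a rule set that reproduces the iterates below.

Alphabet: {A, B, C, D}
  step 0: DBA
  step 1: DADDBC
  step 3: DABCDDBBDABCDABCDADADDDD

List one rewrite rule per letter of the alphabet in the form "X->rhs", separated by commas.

A->BC, B->DD, C->BB, D->DA

  step 0 ⇒ step 1: DBA ⇒ DA·DD·BC
    A ↦ BC
    B ↦ DD
    D ↦ DA
    C ↦ BB  (constrained at step 1)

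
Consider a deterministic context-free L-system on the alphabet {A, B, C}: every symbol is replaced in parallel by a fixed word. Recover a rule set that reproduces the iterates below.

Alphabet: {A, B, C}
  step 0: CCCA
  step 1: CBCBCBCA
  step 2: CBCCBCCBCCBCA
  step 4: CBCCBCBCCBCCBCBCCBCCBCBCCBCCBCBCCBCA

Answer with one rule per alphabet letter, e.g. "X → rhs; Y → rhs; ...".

A->CA, B->C, C->CB

  step 1 ⇒ step 2: CBCBCBCA ⇒ CB·C·CB·C·CB·C·CB·CA
    A ↦ CA
    B ↦ C
    C ↦ CB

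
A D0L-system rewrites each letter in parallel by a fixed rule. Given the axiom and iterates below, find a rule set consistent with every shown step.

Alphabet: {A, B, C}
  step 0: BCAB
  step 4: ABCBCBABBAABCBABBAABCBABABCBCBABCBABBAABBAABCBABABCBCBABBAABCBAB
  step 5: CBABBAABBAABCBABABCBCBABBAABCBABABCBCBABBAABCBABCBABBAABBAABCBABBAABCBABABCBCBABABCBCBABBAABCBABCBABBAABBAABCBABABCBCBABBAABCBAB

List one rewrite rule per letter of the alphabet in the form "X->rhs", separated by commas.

A->CB, B->AB, C->BA

  step 4 ⇒ step 5: ABCBCBABBAABCBABBAABCBABABCBCBABCBABBAABBAABCBABABCBCBABBAABCBAB ⇒ CB·AB·BA·AB·BA·AB·CB·AB·AB·CB·CB·AB·BA·AB·CB·AB·AB·CB·CB·AB·BA·AB·CB·AB·CB·AB·BA·AB·BA·AB·CB·AB·BA·AB·CB·AB·AB·CB·CB·AB·AB·CB·CB·AB·BA·AB·CB·AB·CB·AB·BA·AB·BA·AB·CB·AB·AB·CB·CB·AB·BA·AB·CB·AB
    A ↦ CB
    B ↦ AB
    C ↦ BA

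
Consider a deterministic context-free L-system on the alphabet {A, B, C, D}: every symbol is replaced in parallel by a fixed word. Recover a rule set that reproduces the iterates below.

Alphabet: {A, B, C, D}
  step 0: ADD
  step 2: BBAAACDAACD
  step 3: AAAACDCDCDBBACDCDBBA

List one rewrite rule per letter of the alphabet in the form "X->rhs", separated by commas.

  step 2 ⇒ step 3: BBAAACDAACD ⇒ AA·AA·CD·CD·CD·B·BA·CD·CD·B·BA
    A ↦ CD
    B ↦ AA
    C ↦ B
    D ↦ BA

A->CD, B->AA, C->B, D->BA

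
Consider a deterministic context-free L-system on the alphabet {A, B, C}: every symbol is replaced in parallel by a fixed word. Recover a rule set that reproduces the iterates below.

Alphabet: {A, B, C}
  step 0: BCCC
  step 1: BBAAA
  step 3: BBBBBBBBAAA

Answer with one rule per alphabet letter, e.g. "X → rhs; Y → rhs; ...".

  step 0 ⇒ step 1: BCCC ⇒ BB·A·A·A
    B ↦ BB
    C ↦ A
    A ↦ C  (constrained at step 1)

A->C, B->BB, C->A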